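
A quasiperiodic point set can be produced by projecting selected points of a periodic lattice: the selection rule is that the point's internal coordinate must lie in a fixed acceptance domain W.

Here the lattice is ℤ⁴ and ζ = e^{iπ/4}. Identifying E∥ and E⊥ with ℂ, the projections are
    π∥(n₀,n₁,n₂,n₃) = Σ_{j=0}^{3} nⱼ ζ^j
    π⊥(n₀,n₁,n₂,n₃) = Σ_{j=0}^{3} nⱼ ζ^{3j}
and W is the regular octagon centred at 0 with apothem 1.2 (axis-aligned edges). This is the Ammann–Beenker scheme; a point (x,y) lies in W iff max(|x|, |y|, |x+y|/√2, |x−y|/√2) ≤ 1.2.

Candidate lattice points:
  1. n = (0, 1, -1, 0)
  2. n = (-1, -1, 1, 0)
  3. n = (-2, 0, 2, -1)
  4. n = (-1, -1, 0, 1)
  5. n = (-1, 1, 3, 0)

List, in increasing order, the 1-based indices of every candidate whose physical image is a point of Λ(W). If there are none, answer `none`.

4

Internal map: ζ^{3j} for j=0..3 gives (1,0), (−√2/2,√2/2), (0,−1), (√2/2,√2/2).
candidate 1: n = (0, 1, -1, 0) → π⊥ ≈ (-0.70711, +1.70711); max(|x|,|y|,|x±y|/√2) = 1.70711 > 1.2 ⇒ ∉ W
candidate 2: n = (-1, -1, 1, 0) → π⊥ ≈ (-0.29289, -1.70711); max(|x|,|y|,|x±y|/√2) = 1.70711 > 1.2 ⇒ ∉ W
candidate 3: n = (-2, 0, 2, -1) → π⊥ ≈ (-2.70711, -2.70711); max(|x|,|y|,|x±y|/√2) = 3.82843 > 1.2 ⇒ ∉ W
candidate 4: n = (-1, -1, 0, 1) → π⊥ ≈ (+0.41421, +0.00000); max(|x|,|y|,|x±y|/√2) = 0.41421 ≤ 1.2 ⇒ ∈ W
candidate 5: n = (-1, 1, 3, 0) → π⊥ ≈ (-1.70711, -2.29289); max(|x|,|y|,|x±y|/√2) = 2.82843 > 1.2 ⇒ ∉ W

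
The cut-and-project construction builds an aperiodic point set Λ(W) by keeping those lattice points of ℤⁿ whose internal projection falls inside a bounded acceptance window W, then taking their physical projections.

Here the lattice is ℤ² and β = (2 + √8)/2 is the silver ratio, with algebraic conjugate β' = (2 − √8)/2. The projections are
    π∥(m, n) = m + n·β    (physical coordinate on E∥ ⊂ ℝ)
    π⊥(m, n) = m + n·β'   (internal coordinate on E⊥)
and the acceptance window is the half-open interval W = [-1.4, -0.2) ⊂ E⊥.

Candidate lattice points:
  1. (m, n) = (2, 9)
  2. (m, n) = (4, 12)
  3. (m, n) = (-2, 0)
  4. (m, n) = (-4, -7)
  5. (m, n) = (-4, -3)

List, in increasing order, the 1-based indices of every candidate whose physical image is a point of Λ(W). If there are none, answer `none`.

2, 4

Compute β' = (2−√8)/2 = -0.414214, so π⊥(m,n) = m -0.414214·n.
[1] lift (2,9): star map gives -1.727922; window check -1.4 ≤ -1.727922 < -0.2 is false → out
[2] lift (4,12): star map gives -0.970563; window check -1.4 ≤ -0.970563 < -0.2 is true → IN Λ
[3] lift (-2,0): star map gives -2.000000; window check -1.4 ≤ -2.000000 < -0.2 is false → out
[4] lift (-4,-7): star map gives -1.100505; window check -1.4 ≤ -1.100505 < -0.2 is true → IN Λ
[5] lift (-4,-3): star map gives -2.757359; window check -1.4 ≤ -2.757359 < -0.2 is false → out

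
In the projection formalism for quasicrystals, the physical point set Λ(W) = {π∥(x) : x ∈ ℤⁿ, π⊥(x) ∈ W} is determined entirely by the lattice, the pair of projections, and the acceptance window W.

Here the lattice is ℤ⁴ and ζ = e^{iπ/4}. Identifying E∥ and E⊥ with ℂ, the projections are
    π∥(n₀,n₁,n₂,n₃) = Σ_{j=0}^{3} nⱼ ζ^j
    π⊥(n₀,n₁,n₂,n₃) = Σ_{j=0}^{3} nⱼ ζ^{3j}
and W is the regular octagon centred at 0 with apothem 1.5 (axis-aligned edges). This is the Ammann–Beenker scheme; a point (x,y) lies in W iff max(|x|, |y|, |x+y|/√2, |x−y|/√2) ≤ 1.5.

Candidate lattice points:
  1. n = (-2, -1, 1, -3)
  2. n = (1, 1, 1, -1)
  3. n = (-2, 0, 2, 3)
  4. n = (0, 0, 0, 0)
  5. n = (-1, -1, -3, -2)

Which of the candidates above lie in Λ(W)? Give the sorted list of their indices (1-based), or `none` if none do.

Internal map: ζ^{3j} for j=0..3 gives (1,0), (−√2/2,√2/2), (0,−1), (√2/2,√2/2).
candidate 1: n = (-2, -1, 1, -3) → π⊥ ≈ (-3.414214, -3.828427); max(|x|,|y|,|x±y|/√2) = 5.121320 > 1.5 ⇒ ∉ W
candidate 2: n = (1, 1, 1, -1) → π⊥ ≈ (-0.414214, -1.000000); max(|x|,|y|,|x±y|/√2) = 1.000000 ≤ 1.5 ⇒ ∈ W
candidate 3: n = (-2, 0, 2, 3) → π⊥ ≈ (+0.121320, +0.121320); max(|x|,|y|,|x±y|/√2) = 0.171573 ≤ 1.5 ⇒ ∈ W
candidate 4: n = (0, 0, 0, 0) → π⊥ ≈ (+0.000000, +0.000000); max(|x|,|y|,|x±y|/√2) = 0.000000 ≤ 1.5 ⇒ ∈ W
candidate 5: n = (-1, -1, -3, -2) → π⊥ ≈ (-1.707107, +0.878680); max(|x|,|y|,|x±y|/√2) = 1.828427 > 1.5 ⇒ ∉ W

2, 3, 4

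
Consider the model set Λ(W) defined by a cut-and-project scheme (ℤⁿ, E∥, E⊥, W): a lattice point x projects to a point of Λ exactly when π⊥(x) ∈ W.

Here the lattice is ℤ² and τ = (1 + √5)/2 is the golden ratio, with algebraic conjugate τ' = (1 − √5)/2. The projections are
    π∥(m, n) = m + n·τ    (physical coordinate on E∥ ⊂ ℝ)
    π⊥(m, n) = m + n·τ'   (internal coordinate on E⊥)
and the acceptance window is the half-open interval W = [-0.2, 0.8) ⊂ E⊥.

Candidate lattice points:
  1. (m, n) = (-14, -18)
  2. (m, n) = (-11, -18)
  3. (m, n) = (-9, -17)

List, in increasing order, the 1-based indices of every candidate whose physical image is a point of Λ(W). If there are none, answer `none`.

Numerically τ ≈ 1.618034 and τ' = −1/τ ≈ -0.618034.
#1 (-14,-18): internal coord -14 + (-18)·τ' = -2.875388; -2.875388 ∉ [-0.2, 0.8) → out
#2 (-11,-18): internal coord -11 + (-18)·τ' = +0.124612; +0.124612 ∈ [-0.2, 0.8) → IN Λ
#3 (-9,-17): internal coord -9 + (-17)·τ' = +1.506578; +1.506578 ∉ [-0.2, 0.8) → out

2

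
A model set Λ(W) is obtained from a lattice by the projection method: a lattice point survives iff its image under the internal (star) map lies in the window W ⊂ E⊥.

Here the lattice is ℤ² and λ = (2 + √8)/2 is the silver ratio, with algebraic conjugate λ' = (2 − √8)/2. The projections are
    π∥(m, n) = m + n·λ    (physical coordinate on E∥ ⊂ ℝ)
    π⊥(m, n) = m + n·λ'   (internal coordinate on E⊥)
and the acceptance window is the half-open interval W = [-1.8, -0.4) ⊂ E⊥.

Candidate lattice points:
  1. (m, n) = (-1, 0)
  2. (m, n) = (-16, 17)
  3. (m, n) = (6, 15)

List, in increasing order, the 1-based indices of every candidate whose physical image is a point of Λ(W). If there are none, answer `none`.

λ' = (2−√8)/2 ≈ -0.4142.
candidate 1: (m,n)=(-1,0) → π∥ = -1+0·λ ≈ -1.0000, π⊥ = -1+0·λ' ≈ -1.0000 ∈ [-1.8, -0.4) ⇒ IN Λ
candidate 2: (m,n)=(-16,17) → π∥ = -16+17·λ ≈ 25.0416, π⊥ = -16+17·λ' ≈ -23.0416 ∉ [-1.8, -0.4) ⇒ out
candidate 3: (m,n)=(6,15) → π∥ = 6+15·λ ≈ 42.2132, π⊥ = 6+15·λ' ≈ -0.2132 ∉ [-1.8, -0.4) ⇒ out

1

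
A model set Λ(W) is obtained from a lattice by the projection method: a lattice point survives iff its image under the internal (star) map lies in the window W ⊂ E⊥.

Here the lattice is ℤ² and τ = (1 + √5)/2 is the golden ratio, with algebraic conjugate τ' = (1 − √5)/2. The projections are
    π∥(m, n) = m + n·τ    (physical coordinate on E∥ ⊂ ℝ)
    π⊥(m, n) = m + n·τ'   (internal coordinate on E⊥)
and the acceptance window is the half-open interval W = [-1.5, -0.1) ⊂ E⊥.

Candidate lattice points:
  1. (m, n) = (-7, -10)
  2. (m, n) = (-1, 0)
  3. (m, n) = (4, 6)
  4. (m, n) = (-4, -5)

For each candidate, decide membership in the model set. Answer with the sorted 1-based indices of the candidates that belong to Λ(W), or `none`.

Compute τ' = (1−√5)/2 = -0.61803, so π⊥(m,n) = m -0.61803·n.
[1] lift (-7,-10): star map gives -0.81966; window check -1.5 ≤ -0.81966 < -0.1 is true → IN Λ
[2] lift (-1,0): star map gives -1.00000; window check -1.5 ≤ -1.00000 < -0.1 is true → IN Λ
[3] lift (4,6): star map gives 0.29180; window check -1.5 ≤ 0.29180 < -0.1 is false → out
[4] lift (-4,-5): star map gives -0.90983; window check -1.5 ≤ -0.90983 < -0.1 is true → IN Λ

1, 2, 4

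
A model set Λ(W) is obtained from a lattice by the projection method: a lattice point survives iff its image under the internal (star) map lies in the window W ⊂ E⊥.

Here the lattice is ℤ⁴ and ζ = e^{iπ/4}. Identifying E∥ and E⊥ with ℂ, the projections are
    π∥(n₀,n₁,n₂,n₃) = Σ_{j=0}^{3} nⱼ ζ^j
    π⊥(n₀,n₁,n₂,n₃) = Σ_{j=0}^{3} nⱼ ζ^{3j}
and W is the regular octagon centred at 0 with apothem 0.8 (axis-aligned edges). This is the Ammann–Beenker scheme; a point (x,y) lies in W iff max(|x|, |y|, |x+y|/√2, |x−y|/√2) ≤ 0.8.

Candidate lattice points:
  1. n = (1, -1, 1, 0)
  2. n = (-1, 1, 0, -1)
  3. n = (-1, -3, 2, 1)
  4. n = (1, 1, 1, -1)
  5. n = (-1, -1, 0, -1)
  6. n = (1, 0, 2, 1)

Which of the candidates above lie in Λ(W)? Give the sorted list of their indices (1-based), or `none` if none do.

Internal map: ζ^{3j} for j=0..3 gives (1,0), (−√2/2,√2/2), (0,−1), (√2/2,√2/2).
candidate 1: n = (1, -1, 1, 0) → π⊥ ≈ (+1.707107, -1.707107); max(|x|,|y|,|x±y|/√2) = 2.414214 > 0.8 ⇒ ∉ W
candidate 2: n = (-1, 1, 0, -1) → π⊥ ≈ (-2.414214, +0.000000); max(|x|,|y|,|x±y|/√2) = 2.414214 > 0.8 ⇒ ∉ W
candidate 3: n = (-1, -3, 2, 1) → π⊥ ≈ (+1.828427, -3.414214); max(|x|,|y|,|x±y|/√2) = 3.707107 > 0.8 ⇒ ∉ W
candidate 4: n = (1, 1, 1, -1) → π⊥ ≈ (-0.414214, -1.000000); max(|x|,|y|,|x±y|/√2) = 1.000000 > 0.8 ⇒ ∉ W
candidate 5: n = (-1, -1, 0, -1) → π⊥ ≈ (-1.000000, -1.414214); max(|x|,|y|,|x±y|/√2) = 1.707107 > 0.8 ⇒ ∉ W
candidate 6: n = (1, 0, 2, 1) → π⊥ ≈ (+1.707107, -1.292893); max(|x|,|y|,|x±y|/√2) = 2.121320 > 0.8 ⇒ ∉ W

none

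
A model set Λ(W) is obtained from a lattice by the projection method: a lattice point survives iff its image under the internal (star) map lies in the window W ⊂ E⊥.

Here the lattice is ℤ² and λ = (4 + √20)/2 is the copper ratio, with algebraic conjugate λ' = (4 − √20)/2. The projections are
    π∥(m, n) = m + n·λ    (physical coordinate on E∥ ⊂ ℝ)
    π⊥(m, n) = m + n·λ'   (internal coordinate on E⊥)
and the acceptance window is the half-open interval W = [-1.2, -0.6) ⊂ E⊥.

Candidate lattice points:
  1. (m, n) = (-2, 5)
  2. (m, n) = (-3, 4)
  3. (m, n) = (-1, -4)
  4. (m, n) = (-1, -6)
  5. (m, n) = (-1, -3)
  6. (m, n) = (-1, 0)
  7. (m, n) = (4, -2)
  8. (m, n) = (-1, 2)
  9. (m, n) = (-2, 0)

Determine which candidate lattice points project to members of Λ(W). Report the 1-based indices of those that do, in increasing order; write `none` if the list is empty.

Numerically λ ≈ 4.2361 and λ' = −1/λ ≈ -0.2361.
#1 (-2,5): internal coord -2 + (5)·λ' = -3.1803; -3.1803 ∉ [-1.2, -0.6) → out
#2 (-3,4): internal coord -3 + (4)·λ' = -3.9443; -3.9443 ∉ [-1.2, -0.6) → out
#3 (-1,-4): internal coord -1 + (-4)·λ' = -0.0557; -0.0557 ∉ [-1.2, -0.6) → out
#4 (-1,-6): internal coord -1 + (-6)·λ' = +0.4164; +0.4164 ∉ [-1.2, -0.6) → out
#5 (-1,-3): internal coord -1 + (-3)·λ' = -0.2918; -0.2918 ∉ [-1.2, -0.6) → out
#6 (-1,0): internal coord -1 + (0)·λ' = -1.0000; -1.0000 ∈ [-1.2, -0.6) → IN Λ
#7 (4,-2): internal coord 4 + (-2)·λ' = +4.4721; +4.4721 ∉ [-1.2, -0.6) → out
#8 (-1,2): internal coord -1 + (2)·λ' = -1.4721; -1.4721 ∉ [-1.2, -0.6) → out
#9 (-2,0): internal coord -2 + (0)·λ' = -2.0000; -2.0000 ∉ [-1.2, -0.6) → out

6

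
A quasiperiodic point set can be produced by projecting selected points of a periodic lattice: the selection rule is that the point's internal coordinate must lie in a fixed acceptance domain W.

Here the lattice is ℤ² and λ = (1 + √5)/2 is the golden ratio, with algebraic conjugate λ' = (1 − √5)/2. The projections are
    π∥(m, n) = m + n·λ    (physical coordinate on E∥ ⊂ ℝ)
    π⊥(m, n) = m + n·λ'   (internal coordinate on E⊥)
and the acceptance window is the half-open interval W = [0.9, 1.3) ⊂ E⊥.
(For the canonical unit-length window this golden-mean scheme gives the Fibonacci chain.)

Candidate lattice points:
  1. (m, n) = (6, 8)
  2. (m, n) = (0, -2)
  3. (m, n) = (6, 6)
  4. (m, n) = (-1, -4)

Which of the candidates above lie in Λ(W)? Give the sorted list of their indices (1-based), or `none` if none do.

Numerically λ ≈ 1.618034 and λ' = −1/λ ≈ -0.618034.
#1 (6,8): internal coord 6 + (8)·λ' = +1.055728; +1.055728 ∈ [0.9, 1.3) → IN Λ
#2 (0,-2): internal coord 0 + (-2)·λ' = +1.236068; +1.236068 ∈ [0.9, 1.3) → IN Λ
#3 (6,6): internal coord 6 + (6)·λ' = +2.291796; +2.291796 ∉ [0.9, 1.3) → out
#4 (-1,-4): internal coord -1 + (-4)·λ' = +1.472136; +1.472136 ∉ [0.9, 1.3) → out

1, 2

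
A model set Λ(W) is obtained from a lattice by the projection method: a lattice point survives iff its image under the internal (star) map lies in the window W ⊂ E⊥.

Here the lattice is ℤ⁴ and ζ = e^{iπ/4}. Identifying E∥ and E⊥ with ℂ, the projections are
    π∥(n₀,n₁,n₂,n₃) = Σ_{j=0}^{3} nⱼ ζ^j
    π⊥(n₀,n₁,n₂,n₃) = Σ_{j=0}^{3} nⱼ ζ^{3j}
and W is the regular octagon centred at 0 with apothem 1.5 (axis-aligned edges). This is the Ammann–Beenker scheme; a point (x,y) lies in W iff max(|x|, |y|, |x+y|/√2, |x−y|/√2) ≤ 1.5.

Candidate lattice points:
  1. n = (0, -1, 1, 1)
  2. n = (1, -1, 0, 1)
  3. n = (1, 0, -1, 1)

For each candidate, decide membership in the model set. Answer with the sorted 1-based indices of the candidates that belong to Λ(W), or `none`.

π⊥(n) = n₀ + n₁ζ³ + n₂ζ⁶ + n₃ζ⁹ where ζ = e^{iπ/4}.
candidate 1: n = (0, -1, 1, 1) → π⊥ ≈ (+1.414214, -1.000000); max(|x|,|y|,|x±y|/√2) = 1.707107 > 1.5 ⇒ ∉ W
candidate 2: n = (1, -1, 0, 1) → π⊥ ≈ (+2.414214, +0.000000); max(|x|,|y|,|x±y|/√2) = 2.414214 > 1.5 ⇒ ∉ W
candidate 3: n = (1, 0, -1, 1) → π⊥ ≈ (+1.707107, +1.707107); max(|x|,|y|,|x±y|/√2) = 2.414214 > 1.5 ⇒ ∉ W

none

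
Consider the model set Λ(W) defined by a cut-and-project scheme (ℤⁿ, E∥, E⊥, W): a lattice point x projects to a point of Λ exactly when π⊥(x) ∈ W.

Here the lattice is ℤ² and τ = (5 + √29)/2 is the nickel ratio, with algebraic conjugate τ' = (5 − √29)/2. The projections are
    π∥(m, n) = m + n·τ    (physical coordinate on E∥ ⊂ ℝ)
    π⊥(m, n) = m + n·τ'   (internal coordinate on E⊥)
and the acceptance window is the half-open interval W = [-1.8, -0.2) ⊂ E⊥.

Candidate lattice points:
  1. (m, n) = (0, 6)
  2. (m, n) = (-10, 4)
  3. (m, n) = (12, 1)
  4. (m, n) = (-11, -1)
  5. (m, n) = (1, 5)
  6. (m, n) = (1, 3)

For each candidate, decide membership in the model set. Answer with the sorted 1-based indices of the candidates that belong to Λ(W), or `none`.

τ' = (5−√29)/2 ≈ -0.1926.
[1] lift (0,6): star map gives -1.1555; window check -1.8 ≤ -1.1555 < -0.2 is true → IN Λ
[2] lift (-10,4): star map gives -10.7703; window check -1.8 ≤ -10.7703 < -0.2 is false → out
[3] lift (12,1): star map gives 11.8074; window check -1.8 ≤ 11.8074 < -0.2 is false → out
[4] lift (-11,-1): star map gives -10.8074; window check -1.8 ≤ -10.8074 < -0.2 is false → out
[5] lift (1,5): star map gives 0.0371; window check -1.8 ≤ 0.0371 < -0.2 is false → out
[6] lift (1,3): star map gives 0.4223; window check -1.8 ≤ 0.4223 < -0.2 is false → out

1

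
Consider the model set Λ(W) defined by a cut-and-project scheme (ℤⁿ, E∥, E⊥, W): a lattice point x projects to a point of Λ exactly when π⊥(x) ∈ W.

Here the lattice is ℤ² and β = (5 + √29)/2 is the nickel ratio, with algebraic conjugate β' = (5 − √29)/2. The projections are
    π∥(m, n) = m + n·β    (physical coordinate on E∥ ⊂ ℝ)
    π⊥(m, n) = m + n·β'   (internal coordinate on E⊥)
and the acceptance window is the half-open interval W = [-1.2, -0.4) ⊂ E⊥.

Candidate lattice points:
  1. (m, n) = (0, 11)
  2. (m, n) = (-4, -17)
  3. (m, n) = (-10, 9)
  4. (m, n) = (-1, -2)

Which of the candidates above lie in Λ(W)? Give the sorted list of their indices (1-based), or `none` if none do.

β' = (5−√29)/2 ≈ -0.192582.
[1] lift (0,11): star map gives -2.118406; window check -1.2 ≤ -2.118406 < -0.4 is false → out
[2] lift (-4,-17): star map gives -0.726099; window check -1.2 ≤ -0.726099 < -0.4 is true → IN Λ
[3] lift (-10,9): star map gives -11.733242; window check -1.2 ≤ -11.733242 < -0.4 is false → out
[4] lift (-1,-2): star map gives -0.614835; window check -1.2 ≤ -0.614835 < -0.4 is true → IN Λ

2, 4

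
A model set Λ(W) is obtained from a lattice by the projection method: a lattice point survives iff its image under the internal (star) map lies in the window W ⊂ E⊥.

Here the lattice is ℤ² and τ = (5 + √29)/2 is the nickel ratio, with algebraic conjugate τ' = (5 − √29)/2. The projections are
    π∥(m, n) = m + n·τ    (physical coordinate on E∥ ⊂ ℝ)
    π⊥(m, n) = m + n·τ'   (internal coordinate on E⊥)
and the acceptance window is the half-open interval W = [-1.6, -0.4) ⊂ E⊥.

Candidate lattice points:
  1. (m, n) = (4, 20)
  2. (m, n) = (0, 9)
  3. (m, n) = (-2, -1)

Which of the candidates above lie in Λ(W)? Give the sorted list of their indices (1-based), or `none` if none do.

none

Compute τ' = (5−√29)/2 = -0.192582, so π⊥(m,n) = m -0.192582·n.
#1 (4,20): internal coord 4 + (20)·τ' = +0.148352; +0.148352 ∉ [-1.6, -0.4) → out
#2 (0,9): internal coord 0 + (9)·τ' = -1.733242; -1.733242 ∉ [-1.6, -0.4) → out
#3 (-2,-1): internal coord -2 + (-1)·τ' = -1.807418; -1.807418 ∉ [-1.6, -0.4) → out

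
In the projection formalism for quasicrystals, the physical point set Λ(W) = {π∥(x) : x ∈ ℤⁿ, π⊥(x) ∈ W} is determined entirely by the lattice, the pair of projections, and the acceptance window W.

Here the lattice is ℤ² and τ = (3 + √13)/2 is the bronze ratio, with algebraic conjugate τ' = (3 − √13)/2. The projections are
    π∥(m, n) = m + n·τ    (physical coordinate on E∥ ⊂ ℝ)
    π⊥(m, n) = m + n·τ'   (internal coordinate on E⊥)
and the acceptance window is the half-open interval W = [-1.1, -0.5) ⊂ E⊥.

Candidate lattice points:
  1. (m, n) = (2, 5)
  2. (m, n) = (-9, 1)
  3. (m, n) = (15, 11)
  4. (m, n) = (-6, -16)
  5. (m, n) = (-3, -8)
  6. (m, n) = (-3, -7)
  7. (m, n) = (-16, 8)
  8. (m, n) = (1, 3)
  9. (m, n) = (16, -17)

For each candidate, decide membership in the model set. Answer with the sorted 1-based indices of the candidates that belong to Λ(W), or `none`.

τ' = (3−√13)/2 ≈ -0.302776.
#1 (2,5): internal coord 2 + (5)·τ' = +0.486122; +0.486122 ∉ [-1.1, -0.5) → out
#2 (-9,1): internal coord -9 + (1)·τ' = -9.302776; -9.302776 ∉ [-1.1, -0.5) → out
#3 (15,11): internal coord 15 + (11)·τ' = +11.669468; +11.669468 ∉ [-1.1, -0.5) → out
#4 (-6,-16): internal coord -6 + (-16)·τ' = -1.155590; -1.155590 ∉ [-1.1, -0.5) → out
#5 (-3,-8): internal coord -3 + (-8)·τ' = -0.577795; -0.577795 ∈ [-1.1, -0.5) → IN Λ
#6 (-3,-7): internal coord -3 + (-7)·τ' = -0.880571; -0.880571 ∈ [-1.1, -0.5) → IN Λ
#7 (-16,8): internal coord -16 + (8)·τ' = -18.422205; -18.422205 ∉ [-1.1, -0.5) → out
#8 (1,3): internal coord 1 + (3)·τ' = +0.091673; +0.091673 ∉ [-1.1, -0.5) → out
#9 (16,-17): internal coord 16 + (-17)·τ' = +21.147186; +21.147186 ∉ [-1.1, -0.5) → out

5, 6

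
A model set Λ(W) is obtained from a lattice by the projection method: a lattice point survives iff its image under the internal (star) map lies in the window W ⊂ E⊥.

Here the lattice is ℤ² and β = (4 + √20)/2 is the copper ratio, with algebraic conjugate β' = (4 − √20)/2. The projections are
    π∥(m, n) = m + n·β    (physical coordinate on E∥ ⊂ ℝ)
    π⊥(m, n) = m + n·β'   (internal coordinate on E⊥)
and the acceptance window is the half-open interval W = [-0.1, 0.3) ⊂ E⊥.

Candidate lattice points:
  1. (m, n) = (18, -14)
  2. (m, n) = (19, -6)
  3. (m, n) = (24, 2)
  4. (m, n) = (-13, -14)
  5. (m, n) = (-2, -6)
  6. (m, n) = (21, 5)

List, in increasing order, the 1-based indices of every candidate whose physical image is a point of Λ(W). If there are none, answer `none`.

β' = (4−√20)/2 ≈ -0.2361.
[1] lift (18,-14): star map gives 21.3050; window check -0.1 ≤ 21.3050 < 0.3 is false → out
[2] lift (19,-6): star map gives 20.4164; window check -0.1 ≤ 20.4164 < 0.3 is false → out
[3] lift (24,2): star map gives 23.5279; window check -0.1 ≤ 23.5279 < 0.3 is false → out
[4] lift (-13,-14): star map gives -9.6950; window check -0.1 ≤ -9.6950 < 0.3 is false → out
[5] lift (-2,-6): star map gives -0.5836; window check -0.1 ≤ -0.5836 < 0.3 is false → out
[6] lift (21,5): star map gives 19.8197; window check -0.1 ≤ 19.8197 < 0.3 is false → out

none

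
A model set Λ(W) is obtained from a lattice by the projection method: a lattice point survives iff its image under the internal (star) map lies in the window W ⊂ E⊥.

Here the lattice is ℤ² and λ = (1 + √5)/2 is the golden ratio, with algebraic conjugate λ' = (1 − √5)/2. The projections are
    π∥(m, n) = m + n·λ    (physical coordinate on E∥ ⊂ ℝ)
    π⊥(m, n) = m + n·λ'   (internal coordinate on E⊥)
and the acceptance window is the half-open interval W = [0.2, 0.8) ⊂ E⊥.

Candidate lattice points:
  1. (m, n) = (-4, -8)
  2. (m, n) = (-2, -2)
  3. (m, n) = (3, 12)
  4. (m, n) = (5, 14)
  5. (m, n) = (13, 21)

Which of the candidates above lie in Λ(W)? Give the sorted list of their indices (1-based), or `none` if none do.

none

Numerically λ ≈ 1.6180 and λ' = −1/λ ≈ -0.6180.
[1] lift (-4,-8): star map gives 0.9443; window check 0.2 ≤ 0.9443 < 0.8 is false → out
[2] lift (-2,-2): star map gives -0.7639; window check 0.2 ≤ -0.7639 < 0.8 is false → out
[3] lift (3,12): star map gives -4.4164; window check 0.2 ≤ -4.4164 < 0.8 is false → out
[4] lift (5,14): star map gives -3.6525; window check 0.2 ≤ -3.6525 < 0.8 is false → out
[5] lift (13,21): star map gives 0.0213; window check 0.2 ≤ 0.0213 < 0.8 is false → out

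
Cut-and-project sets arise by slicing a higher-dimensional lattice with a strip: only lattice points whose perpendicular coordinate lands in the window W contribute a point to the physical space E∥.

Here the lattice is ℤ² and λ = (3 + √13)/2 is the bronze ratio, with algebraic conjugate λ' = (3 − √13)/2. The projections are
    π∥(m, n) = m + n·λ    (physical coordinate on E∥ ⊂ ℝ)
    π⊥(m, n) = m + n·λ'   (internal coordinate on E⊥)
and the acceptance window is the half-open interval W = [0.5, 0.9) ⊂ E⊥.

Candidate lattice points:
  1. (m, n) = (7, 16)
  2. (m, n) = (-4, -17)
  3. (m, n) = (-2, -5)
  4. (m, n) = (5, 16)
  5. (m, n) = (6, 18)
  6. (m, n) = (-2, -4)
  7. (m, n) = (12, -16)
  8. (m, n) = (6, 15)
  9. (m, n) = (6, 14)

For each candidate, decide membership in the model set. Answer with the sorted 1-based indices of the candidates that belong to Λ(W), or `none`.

Compute λ' = (3−√13)/2 = -0.30278, so π⊥(m,n) = m -0.30278·n.
[1] lift (7,16): star map gives 2.15559; window check 0.5 ≤ 2.15559 < 0.9 is false → out
[2] lift (-4,-17): star map gives 1.14719; window check 0.5 ≤ 1.14719 < 0.9 is false → out
[3] lift (-2,-5): star map gives -0.48612; window check 0.5 ≤ -0.48612 < 0.9 is false → out
[4] lift (5,16): star map gives 0.15559; window check 0.5 ≤ 0.15559 < 0.9 is false → out
[5] lift (6,18): star map gives 0.55004; window check 0.5 ≤ 0.55004 < 0.9 is true → IN Λ
[6] lift (-2,-4): star map gives -0.78890; window check 0.5 ≤ -0.78890 < 0.9 is false → out
[7] lift (12,-16): star map gives 16.84441; window check 0.5 ≤ 16.84441 < 0.9 is false → out
[8] lift (6,15): star map gives 1.45837; window check 0.5 ≤ 1.45837 < 0.9 is false → out
[9] lift (6,14): star map gives 1.76114; window check 0.5 ≤ 1.76114 < 0.9 is false → out

5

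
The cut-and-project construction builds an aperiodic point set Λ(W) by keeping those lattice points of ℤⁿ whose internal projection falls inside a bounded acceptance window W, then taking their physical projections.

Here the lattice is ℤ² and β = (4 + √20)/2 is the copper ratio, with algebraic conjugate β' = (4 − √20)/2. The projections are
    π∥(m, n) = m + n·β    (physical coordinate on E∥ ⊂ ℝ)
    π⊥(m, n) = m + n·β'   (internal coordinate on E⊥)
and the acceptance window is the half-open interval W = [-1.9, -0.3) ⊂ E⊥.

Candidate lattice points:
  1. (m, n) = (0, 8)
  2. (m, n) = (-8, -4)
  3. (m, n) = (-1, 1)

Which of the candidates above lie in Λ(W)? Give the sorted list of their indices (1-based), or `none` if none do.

1, 3

β' = (4−√20)/2 ≈ -0.23607.
candidate 1: (m,n)=(0,8) → π∥ = 0+8·β ≈ 33.88854, π⊥ = 0+8·β' ≈ -1.88854 ∈ [-1.9, -0.3) ⇒ IN Λ
candidate 2: (m,n)=(-8,-4) → π∥ = -8-4·β ≈ -24.94427, π⊥ = -8-4·β' ≈ -7.05573 ∉ [-1.9, -0.3) ⇒ out
candidate 3: (m,n)=(-1,1) → π∥ = -1+1·β ≈ 3.23607, π⊥ = -1+1·β' ≈ -1.23607 ∈ [-1.9, -0.3) ⇒ IN Λ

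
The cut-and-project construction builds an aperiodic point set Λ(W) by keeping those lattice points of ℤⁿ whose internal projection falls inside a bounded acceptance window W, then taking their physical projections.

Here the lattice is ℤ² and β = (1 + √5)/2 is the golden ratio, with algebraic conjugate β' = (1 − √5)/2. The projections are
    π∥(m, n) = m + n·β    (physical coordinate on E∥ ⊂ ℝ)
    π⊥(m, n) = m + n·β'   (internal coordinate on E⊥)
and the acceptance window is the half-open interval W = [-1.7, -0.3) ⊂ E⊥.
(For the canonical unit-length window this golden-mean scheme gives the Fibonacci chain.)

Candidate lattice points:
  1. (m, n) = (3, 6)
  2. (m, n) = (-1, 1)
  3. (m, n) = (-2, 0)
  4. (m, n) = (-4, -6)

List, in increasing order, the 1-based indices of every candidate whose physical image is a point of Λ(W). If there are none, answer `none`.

1, 2

β' = (1−√5)/2 ≈ -0.61803.
candidate 1: (m,n)=(3,6) → π∥ = 3+6·β ≈ 12.70820, π⊥ = 3+6·β' ≈ -0.70820 ∈ [-1.7, -0.3) ⇒ IN Λ
candidate 2: (m,n)=(-1,1) → π∥ = -1+1·β ≈ 0.61803, π⊥ = -1+1·β' ≈ -1.61803 ∈ [-1.7, -0.3) ⇒ IN Λ
candidate 3: (m,n)=(-2,0) → π∥ = -2+0·β ≈ -2.00000, π⊥ = -2+0·β' ≈ -2.00000 ∉ [-1.7, -0.3) ⇒ out
candidate 4: (m,n)=(-4,-6) → π∥ = -4-6·β ≈ -13.70820, π⊥ = -4-6·β' ≈ -0.29180 ∉ [-1.7, -0.3) ⇒ out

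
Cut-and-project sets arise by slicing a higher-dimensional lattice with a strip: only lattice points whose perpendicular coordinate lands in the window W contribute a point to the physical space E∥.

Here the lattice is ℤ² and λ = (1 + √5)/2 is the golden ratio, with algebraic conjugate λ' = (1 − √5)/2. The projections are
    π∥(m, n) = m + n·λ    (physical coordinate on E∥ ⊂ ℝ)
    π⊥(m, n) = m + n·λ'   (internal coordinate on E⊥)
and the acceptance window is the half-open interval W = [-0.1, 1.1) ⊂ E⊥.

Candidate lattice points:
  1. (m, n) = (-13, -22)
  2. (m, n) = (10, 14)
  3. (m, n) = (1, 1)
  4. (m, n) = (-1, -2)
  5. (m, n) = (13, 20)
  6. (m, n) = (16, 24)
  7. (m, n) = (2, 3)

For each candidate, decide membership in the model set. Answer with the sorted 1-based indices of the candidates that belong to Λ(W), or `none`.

Compute λ' = (1−√5)/2 = -0.6180, so π⊥(m,n) = m -0.6180·n.
#1 (-13,-22): internal coord -13 + (-22)·λ' = +0.5967; +0.5967 ∈ [-0.1, 1.1) → IN Λ
#2 (10,14): internal coord 10 + (14)·λ' = +1.3475; +1.3475 ∉ [-0.1, 1.1) → out
#3 (1,1): internal coord 1 + (1)·λ' = +0.3820; +0.3820 ∈ [-0.1, 1.1) → IN Λ
#4 (-1,-2): internal coord -1 + (-2)·λ' = +0.2361; +0.2361 ∈ [-0.1, 1.1) → IN Λ
#5 (13,20): internal coord 13 + (20)·λ' = +0.6393; +0.6393 ∈ [-0.1, 1.1) → IN Λ
#6 (16,24): internal coord 16 + (24)·λ' = +1.1672; +1.1672 ∉ [-0.1, 1.1) → out
#7 (2,3): internal coord 2 + (3)·λ' = +0.1459; +0.1459 ∈ [-0.1, 1.1) → IN Λ

1, 3, 4, 5, 7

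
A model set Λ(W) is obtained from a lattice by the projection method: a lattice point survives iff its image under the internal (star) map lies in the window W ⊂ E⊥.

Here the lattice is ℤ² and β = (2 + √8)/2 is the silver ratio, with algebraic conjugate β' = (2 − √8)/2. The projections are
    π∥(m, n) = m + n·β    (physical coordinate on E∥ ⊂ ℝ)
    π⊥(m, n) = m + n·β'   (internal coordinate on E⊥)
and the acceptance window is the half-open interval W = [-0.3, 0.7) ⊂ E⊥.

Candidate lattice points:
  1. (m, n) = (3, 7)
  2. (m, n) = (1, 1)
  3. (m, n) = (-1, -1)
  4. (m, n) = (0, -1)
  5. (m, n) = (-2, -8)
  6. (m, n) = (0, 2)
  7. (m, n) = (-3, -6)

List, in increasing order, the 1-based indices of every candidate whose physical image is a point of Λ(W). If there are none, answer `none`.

1, 2, 4

Numerically β ≈ 2.41421 and β' = −1/β ≈ -0.41421.
candidate 1: (m,n)=(3,7) → π∥ = 3+7·β ≈ 19.89949, π⊥ = 3+7·β' ≈ 0.10051 ∈ [-0.3, 0.7) ⇒ IN Λ
candidate 2: (m,n)=(1,1) → π∥ = 1+1·β ≈ 3.41421, π⊥ = 1+1·β' ≈ 0.58579 ∈ [-0.3, 0.7) ⇒ IN Λ
candidate 3: (m,n)=(-1,-1) → π∥ = -1-1·β ≈ -3.41421, π⊥ = -1-1·β' ≈ -0.58579 ∉ [-0.3, 0.7) ⇒ out
candidate 4: (m,n)=(0,-1) → π∥ = 0-1·β ≈ -2.41421, π⊥ = 0-1·β' ≈ 0.41421 ∈ [-0.3, 0.7) ⇒ IN Λ
candidate 5: (m,n)=(-2,-8) → π∥ = -2-8·β ≈ -21.31371, π⊥ = -2-8·β' ≈ 1.31371 ∉ [-0.3, 0.7) ⇒ out
candidate 6: (m,n)=(0,2) → π∥ = 0+2·β ≈ 4.82843, π⊥ = 0+2·β' ≈ -0.82843 ∉ [-0.3, 0.7) ⇒ out
candidate 7: (m,n)=(-3,-6) → π∥ = -3-6·β ≈ -17.48528, π⊥ = -3-6·β' ≈ -0.51472 ∉ [-0.3, 0.7) ⇒ out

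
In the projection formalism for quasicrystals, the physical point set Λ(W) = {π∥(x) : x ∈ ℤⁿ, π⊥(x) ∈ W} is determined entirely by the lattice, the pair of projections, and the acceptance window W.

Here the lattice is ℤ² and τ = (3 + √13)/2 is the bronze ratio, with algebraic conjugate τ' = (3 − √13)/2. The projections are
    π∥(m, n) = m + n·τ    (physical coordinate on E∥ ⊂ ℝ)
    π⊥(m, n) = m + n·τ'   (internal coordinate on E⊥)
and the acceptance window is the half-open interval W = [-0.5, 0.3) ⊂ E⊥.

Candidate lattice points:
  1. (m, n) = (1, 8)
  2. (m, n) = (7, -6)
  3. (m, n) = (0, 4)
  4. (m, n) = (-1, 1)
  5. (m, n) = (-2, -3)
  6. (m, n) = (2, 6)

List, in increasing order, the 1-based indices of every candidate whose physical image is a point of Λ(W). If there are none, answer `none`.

6

Compute τ' = (3−√13)/2 = -0.3028, so π⊥(m,n) = m -0.3028·n.
[1] lift (1,8): star map gives -1.4222; window check -0.5 ≤ -1.4222 < 0.3 is false → out
[2] lift (7,-6): star map gives 8.8167; window check -0.5 ≤ 8.8167 < 0.3 is false → out
[3] lift (0,4): star map gives -1.2111; window check -0.5 ≤ -1.2111 < 0.3 is false → out
[4] lift (-1,1): star map gives -1.3028; window check -0.5 ≤ -1.3028 < 0.3 is false → out
[5] lift (-2,-3): star map gives -1.0917; window check -0.5 ≤ -1.0917 < 0.3 is false → out
[6] lift (2,6): star map gives 0.1833; window check -0.5 ≤ 0.1833 < 0.3 is true → IN Λ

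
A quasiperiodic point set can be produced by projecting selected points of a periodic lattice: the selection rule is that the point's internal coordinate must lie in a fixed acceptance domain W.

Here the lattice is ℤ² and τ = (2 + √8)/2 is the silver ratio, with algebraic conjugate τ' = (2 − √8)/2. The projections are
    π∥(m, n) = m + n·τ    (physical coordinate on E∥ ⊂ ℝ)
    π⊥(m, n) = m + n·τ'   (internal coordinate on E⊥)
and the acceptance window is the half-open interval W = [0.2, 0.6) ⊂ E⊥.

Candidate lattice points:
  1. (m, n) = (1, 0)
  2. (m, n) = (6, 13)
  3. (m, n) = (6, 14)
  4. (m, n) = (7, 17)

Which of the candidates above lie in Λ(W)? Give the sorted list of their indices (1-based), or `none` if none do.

Compute τ' = (2−√8)/2 = -0.41421, so π⊥(m,n) = m -0.41421·n.
#1 (1,0): internal coord 1 + (0)·τ' = +1.00000; +1.00000 ∉ [0.2, 0.6) → out
#2 (6,13): internal coord 6 + (13)·τ' = +0.61522; +0.61522 ∉ [0.2, 0.6) → out
#3 (6,14): internal coord 6 + (14)·τ' = +0.20101; +0.20101 ∈ [0.2, 0.6) → IN Λ
#4 (7,17): internal coord 7 + (17)·τ' = -0.04163; -0.04163 ∉ [0.2, 0.6) → out

3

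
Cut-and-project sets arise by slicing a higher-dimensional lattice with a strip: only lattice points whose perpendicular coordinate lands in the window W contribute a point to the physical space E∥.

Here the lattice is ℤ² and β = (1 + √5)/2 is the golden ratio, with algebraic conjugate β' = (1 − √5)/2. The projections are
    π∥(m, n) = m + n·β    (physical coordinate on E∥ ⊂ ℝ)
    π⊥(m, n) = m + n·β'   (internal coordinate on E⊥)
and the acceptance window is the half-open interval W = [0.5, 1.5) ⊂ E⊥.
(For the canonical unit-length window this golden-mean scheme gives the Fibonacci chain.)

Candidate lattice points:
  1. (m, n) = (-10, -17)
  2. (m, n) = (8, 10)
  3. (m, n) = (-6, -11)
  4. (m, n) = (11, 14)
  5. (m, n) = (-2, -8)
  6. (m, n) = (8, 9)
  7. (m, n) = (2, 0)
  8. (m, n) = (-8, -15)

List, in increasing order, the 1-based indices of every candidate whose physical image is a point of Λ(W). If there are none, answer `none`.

Numerically β ≈ 1.61803 and β' = −1/β ≈ -0.61803.
#1 (-10,-17): internal coord -10 + (-17)·β' = +0.50658; +0.50658 ∈ [0.5, 1.5) → IN Λ
#2 (8,10): internal coord 8 + (10)·β' = +1.81966; +1.81966 ∉ [0.5, 1.5) → out
#3 (-6,-11): internal coord -6 + (-11)·β' = +0.79837; +0.79837 ∈ [0.5, 1.5) → IN Λ
#4 (11,14): internal coord 11 + (14)·β' = +2.34752; +2.34752 ∉ [0.5, 1.5) → out
#5 (-2,-8): internal coord -2 + (-8)·β' = +2.94427; +2.94427 ∉ [0.5, 1.5) → out
#6 (8,9): internal coord 8 + (9)·β' = +2.43769; +2.43769 ∉ [0.5, 1.5) → out
#7 (2,0): internal coord 2 + (0)·β' = +2.00000; +2.00000 ∉ [0.5, 1.5) → out
#8 (-8,-15): internal coord -8 + (-15)·β' = +1.27051; +1.27051 ∈ [0.5, 1.5) → IN Λ

1, 3, 8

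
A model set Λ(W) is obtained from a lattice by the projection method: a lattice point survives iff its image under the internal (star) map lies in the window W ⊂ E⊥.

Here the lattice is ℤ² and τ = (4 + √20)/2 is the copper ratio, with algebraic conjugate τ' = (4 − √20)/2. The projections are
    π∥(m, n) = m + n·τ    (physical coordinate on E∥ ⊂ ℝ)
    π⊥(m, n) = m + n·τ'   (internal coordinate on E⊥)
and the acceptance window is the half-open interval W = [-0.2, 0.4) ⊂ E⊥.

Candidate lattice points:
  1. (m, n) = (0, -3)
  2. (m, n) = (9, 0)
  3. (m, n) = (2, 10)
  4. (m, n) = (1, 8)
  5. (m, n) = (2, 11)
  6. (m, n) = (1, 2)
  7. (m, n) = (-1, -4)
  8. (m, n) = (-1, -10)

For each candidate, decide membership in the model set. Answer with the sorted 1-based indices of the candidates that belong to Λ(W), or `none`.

Numerically τ ≈ 4.236068 and τ' = −1/τ ≈ -0.236068.
[1] lift (0,-3): star map gives 0.708204; window check -0.2 ≤ 0.708204 < 0.4 is false → out
[2] lift (9,0): star map gives 9.000000; window check -0.2 ≤ 9.000000 < 0.4 is false → out
[3] lift (2,10): star map gives -0.360680; window check -0.2 ≤ -0.360680 < 0.4 is false → out
[4] lift (1,8): star map gives -0.888544; window check -0.2 ≤ -0.888544 < 0.4 is false → out
[5] lift (2,11): star map gives -0.596748; window check -0.2 ≤ -0.596748 < 0.4 is false → out
[6] lift (1,2): star map gives 0.527864; window check -0.2 ≤ 0.527864 < 0.4 is false → out
[7] lift (-1,-4): star map gives -0.055728; window check -0.2 ≤ -0.055728 < 0.4 is true → IN Λ
[8] lift (-1,-10): star map gives 1.360680; window check -0.2 ≤ 1.360680 < 0.4 is false → out

7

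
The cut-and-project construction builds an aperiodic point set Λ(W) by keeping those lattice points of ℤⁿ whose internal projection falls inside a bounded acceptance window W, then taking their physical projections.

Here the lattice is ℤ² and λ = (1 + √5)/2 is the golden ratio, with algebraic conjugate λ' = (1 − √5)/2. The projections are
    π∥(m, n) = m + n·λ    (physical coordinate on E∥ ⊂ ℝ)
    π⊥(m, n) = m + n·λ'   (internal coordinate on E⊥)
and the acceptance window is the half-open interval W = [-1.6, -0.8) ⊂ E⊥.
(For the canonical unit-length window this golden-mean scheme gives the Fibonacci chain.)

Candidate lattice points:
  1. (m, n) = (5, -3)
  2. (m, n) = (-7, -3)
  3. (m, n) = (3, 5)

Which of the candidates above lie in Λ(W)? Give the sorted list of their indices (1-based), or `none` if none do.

none

λ' = (1−√5)/2 ≈ -0.6180.
#1 (5,-3): internal coord 5 + (-3)·λ' = +6.8541; +6.8541 ∉ [-1.6, -0.8) → out
#2 (-7,-3): internal coord -7 + (-3)·λ' = -5.1459; -5.1459 ∉ [-1.6, -0.8) → out
#3 (3,5): internal coord 3 + (5)·λ' = -0.0902; -0.0902 ∉ [-1.6, -0.8) → out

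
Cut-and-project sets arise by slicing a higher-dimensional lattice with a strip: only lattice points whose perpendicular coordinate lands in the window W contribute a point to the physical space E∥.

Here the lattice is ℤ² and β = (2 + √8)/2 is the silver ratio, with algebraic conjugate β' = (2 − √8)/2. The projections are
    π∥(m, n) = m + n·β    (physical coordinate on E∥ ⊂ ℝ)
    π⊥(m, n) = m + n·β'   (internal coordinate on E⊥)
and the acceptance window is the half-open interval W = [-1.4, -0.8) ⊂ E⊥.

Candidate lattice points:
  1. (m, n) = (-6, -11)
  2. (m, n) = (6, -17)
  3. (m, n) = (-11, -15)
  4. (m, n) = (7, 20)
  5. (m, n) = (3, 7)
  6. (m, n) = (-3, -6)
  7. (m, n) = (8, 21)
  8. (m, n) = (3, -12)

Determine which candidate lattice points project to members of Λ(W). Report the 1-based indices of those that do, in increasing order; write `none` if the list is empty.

β' = (2−√8)/2 ≈ -0.41421.
candidate 1: (m,n)=(-6,-11) → π∥ = -6-11·β ≈ -32.55635, π⊥ = -6-11·β' ≈ -1.44365 ∉ [-1.4, -0.8) ⇒ out
candidate 2: (m,n)=(6,-17) → π∥ = 6-17·β ≈ -35.04163, π⊥ = 6-17·β' ≈ 13.04163 ∉ [-1.4, -0.8) ⇒ out
candidate 3: (m,n)=(-11,-15) → π∥ = -11-15·β ≈ -47.21320, π⊥ = -11-15·β' ≈ -4.78680 ∉ [-1.4, -0.8) ⇒ out
candidate 4: (m,n)=(7,20) → π∥ = 7+20·β ≈ 55.28427, π⊥ = 7+20·β' ≈ -1.28427 ∈ [-1.4, -0.8) ⇒ IN Λ
candidate 5: (m,n)=(3,7) → π∥ = 3+7·β ≈ 19.89949, π⊥ = 3+7·β' ≈ 0.10051 ∉ [-1.4, -0.8) ⇒ out
candidate 6: (m,n)=(-3,-6) → π∥ = -3-6·β ≈ -17.48528, π⊥ = -3-6·β' ≈ -0.51472 ∉ [-1.4, -0.8) ⇒ out
candidate 7: (m,n)=(8,21) → π∥ = 8+21·β ≈ 58.69848, π⊥ = 8+21·β' ≈ -0.69848 ∉ [-1.4, -0.8) ⇒ out
candidate 8: (m,n)=(3,-12) → π∥ = 3-12·β ≈ -25.97056, π⊥ = 3-12·β' ≈ 7.97056 ∉ [-1.4, -0.8) ⇒ out

4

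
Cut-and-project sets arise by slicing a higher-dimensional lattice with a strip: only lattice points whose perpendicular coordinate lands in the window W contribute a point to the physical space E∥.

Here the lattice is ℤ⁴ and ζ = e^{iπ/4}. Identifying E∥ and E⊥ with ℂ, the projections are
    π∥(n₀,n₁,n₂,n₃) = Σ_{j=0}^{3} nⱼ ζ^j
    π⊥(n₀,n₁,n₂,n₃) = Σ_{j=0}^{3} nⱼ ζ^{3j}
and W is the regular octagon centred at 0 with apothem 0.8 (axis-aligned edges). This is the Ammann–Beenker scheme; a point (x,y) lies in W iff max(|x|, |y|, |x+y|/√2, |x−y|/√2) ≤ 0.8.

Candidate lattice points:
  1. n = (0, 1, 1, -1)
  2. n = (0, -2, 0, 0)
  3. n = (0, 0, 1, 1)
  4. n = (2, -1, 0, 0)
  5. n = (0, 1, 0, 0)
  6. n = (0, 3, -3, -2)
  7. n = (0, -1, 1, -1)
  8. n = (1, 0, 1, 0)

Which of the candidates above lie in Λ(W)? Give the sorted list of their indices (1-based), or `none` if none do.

With ζ = e^{iπ/4} the internal vectors are ζ^0,ζ^3,ζ^6,ζ^9.
#1 (0, 1, 1, -1): internal (-1.4142, -1.0000); octagon support 1.7071 vs apothem 0.8 → ∉ W
#2 (0, -2, 0, 0): internal (1.4142, -1.4142); octagon support 2.0000 vs apothem 0.8 → ∉ W
#3 (0, 0, 1, 1): internal (0.7071, -0.2929); octagon support 0.7071 vs apothem 0.8 → ∈ W
#4 (2, -1, 0, 0): internal (2.7071, -0.7071); octagon support 2.7071 vs apothem 0.8 → ∉ W
#5 (0, 1, 0, 0): internal (-0.7071, 0.7071); octagon support 1.0000 vs apothem 0.8 → ∉ W
#6 (0, 3, -3, -2): internal (-3.5355, 3.7071); octagon support 5.1213 vs apothem 0.8 → ∉ W
#7 (0, -1, 1, -1): internal (0.0000, -2.4142); octagon support 2.4142 vs apothem 0.8 → ∉ W
#8 (1, 0, 1, 0): internal (1.0000, -1.0000); octagon support 1.4142 vs apothem 0.8 → ∉ W

3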